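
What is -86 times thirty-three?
Convert thirty-three (English words) → 33 (decimal)
Compute -86 × 33 = -2838
-2838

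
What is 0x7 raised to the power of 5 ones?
Convert 0x7 (hexadecimal) → 7 (decimal)
Convert 5 ones (place-value notation) → 5 (decimal)
Compute 7 ^ 5 = 16807
16807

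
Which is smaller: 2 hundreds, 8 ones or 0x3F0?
Convert 2 hundreds, 8 ones (place-value notation) → 2×100 + 8 = 208 (decimal)
Convert 0x3F0 (hexadecimal) → 3×256 + 15×16 = 1008 (decimal)
Compare 208 vs 1008: smaller = 208
208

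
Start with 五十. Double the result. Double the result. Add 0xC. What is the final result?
Convert 五十 (Chinese numeral) → 5×10 = 50 (decimal)
Start: 50
50 × 2 = 100
100 × 2 = 200
Convert 0xC (hexadecimal) → 12 (decimal)
200 + 12 = 212
212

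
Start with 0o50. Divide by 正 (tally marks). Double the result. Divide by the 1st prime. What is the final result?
Convert 0o50 (octal) → 5×8 = 40 (decimal)
Start: 40
Convert 正 (tally marks) → 5 (decimal)
40 ÷ 5 = 8
8 × 2 = 16
Convert the 1st prime (prime index) → 2 (decimal)
16 ÷ 2 = 8
8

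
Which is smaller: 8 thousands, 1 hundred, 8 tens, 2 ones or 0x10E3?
Convert 8 thousands, 1 hundred, 8 tens, 2 ones (place-value notation) → 8×1000 + 1×100 + 8×10 + 2 = 8182 (decimal)
Convert 0x10E3 (hexadecimal) → 1×4096 + 14×16 + 3 = 4323 (decimal)
Compare 8182 vs 4323: smaller = 4323
4323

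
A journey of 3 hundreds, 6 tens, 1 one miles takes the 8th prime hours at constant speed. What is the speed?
Convert 3 hundreds, 6 tens, 1 one (place-value notation) → 3×100 + 6×10 + 1 = 361 (decimal)
Convert the 8th prime (prime index) → 19 (decimal)
Compute 361 ÷ 19 = 19
19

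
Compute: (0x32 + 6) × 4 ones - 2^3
Convert 0x32 (hexadecimal) → 3×16 + 2 = 50 (decimal)
Convert 4 ones (place-value notation) → 4 (decimal)
Convert 2^3 (power) → 8 (decimal)
Expression in decimal: (50 + 6) × 4 - 8
Parentheses first: 50 + 6 = 56
Multiply: 56 × 4 = 224
Subtract: 224 - 8 = 216
216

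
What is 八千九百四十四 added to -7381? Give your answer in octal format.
Convert 八千九百四十四 (Chinese numeral) → 8×1000 + 9×100 + 4×10 + 4 = 8944 (decimal)
Compute 8944 + -7381 = 1563
Convert 1563 (decimal) → 1563 = 3×512 + 3×8 + 3 → 0o3033 (octal)
0o3033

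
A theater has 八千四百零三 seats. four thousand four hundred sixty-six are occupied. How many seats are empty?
Convert 八千四百零三 (Chinese numeral) → 8×1000 + 4×100 + 3 = 8403 (decimal)
Convert four thousand four hundred sixty-six (English words) → 4×1000 + 4×100 + 66 = 4466 (decimal)
Compute 8403 - 4466 = 3937
3937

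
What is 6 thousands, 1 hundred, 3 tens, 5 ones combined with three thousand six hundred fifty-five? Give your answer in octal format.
Convert 6 thousands, 1 hundred, 3 tens, 5 ones (place-value notation) → 6×1000 + 1×100 + 3×10 + 5 = 6135 (decimal)
Convert three thousand six hundred fifty-five (English words) → 3×1000 + 6×100 + 55 = 3655 (decimal)
Compute 6135 + 3655 = 9790
Convert 9790 (decimal) → 9790 = 2×4096 + 3×512 + 7×8 + 6 → 0o23076 (octal)
0o23076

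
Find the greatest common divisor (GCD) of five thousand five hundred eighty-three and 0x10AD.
Convert five thousand five hundred eighty-three (English words) → 5×1000 + 5×100 + 83 = 5583 (decimal)
Convert 0x10AD (hexadecimal) → 1×4096 + 10×16 + 13 = 4269 (decimal)
Compute gcd(5583, 4269) = 3
3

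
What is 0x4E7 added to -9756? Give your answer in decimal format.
Convert 0x4E7 (hexadecimal) → 4×256 + 14×16 + 7 = 1255 (decimal)
Compute 1255 + -9756 = -8501
-8501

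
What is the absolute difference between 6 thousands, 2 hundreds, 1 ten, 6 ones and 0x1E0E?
Convert 6 thousands, 2 hundreds, 1 ten, 6 ones (place-value notation) → 6×1000 + 2×100 + 1×10 + 6 = 6216 (decimal)
Convert 0x1E0E (hexadecimal) → 1×4096 + 14×256 + 14 = 7694 (decimal)
Compute |6216 - 7694| = 1478
1478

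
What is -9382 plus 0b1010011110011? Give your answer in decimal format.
Convert 0b1010011110011 (binary) → 4096 + 1024 + 128 + 64 + 32 + 16 + 2 + 1 = 5363 (decimal)
Compute -9382 + 5363 = -4019
-4019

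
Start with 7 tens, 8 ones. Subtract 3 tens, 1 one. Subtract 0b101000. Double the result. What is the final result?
Convert 7 tens, 8 ones (place-value notation) → 7×10 + 8 = 78 (decimal)
Start: 78
Convert 3 tens, 1 one (place-value notation) → 3×10 + 1 = 31 (decimal)
78 - 31 = 47
Convert 0b101000 (binary) → 32 + 8 = 40 (decimal)
47 - 40 = 7
7 × 2 = 14
14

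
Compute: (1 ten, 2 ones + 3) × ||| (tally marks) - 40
Convert 1 ten, 2 ones (place-value notation) → 1×10 + 2 = 12 (decimal)
Convert ||| (tally marks) → 3 (decimal)
Expression in decimal: (12 + 3) × 3 - 40
Parentheses first: 12 + 3 = 15
Multiply: 15 × 3 = 45
Subtract: 45 - 40 = 5
5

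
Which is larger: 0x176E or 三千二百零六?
Convert 0x176E (hexadecimal) → 1×4096 + 7×256 + 6×16 + 14 = 5998 (decimal)
Convert 三千二百零六 (Chinese numeral) → 3×1000 + 2×100 + 6 = 3206 (decimal)
Compare 5998 vs 3206: larger = 5998
5998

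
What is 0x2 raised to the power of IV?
Convert 0x2 (hexadecimal) → 2 (decimal)
Convert IV (Roman numeral) → 4 (decimal)
Compute 2 ^ 4 = 16
16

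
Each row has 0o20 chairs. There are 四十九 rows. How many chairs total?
Convert 0o20 (octal) → 2×8 = 16 (decimal)
Convert 四十九 (Chinese numeral) → 4×10 + 9 = 49 (decimal)
Compute 16 × 49 = 784
784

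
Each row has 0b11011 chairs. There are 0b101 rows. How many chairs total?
Convert 0b11011 (binary) → 16 + 8 + 2 + 1 = 27 (decimal)
Convert 0b101 (binary) → 4 + 1 = 5 (decimal)
Compute 27 × 5 = 135
135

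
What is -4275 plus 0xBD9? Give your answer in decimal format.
Convert 0xBD9 (hexadecimal) → 11×256 + 13×16 + 9 = 3033 (decimal)
Compute -4275 + 3033 = -1242
-1242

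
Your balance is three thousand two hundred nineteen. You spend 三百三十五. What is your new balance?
Convert three thousand two hundred nineteen (English words) → 3×1000 + 2×100 + 19 = 3219 (decimal)
Convert 三百三十五 (Chinese numeral) → 3×100 + 3×10 + 5 = 335 (decimal)
Compute 3219 - 335 = 2884
2884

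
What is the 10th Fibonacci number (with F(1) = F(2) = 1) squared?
The 10th Fibonacci number (with F(1) = F(2) = 1): 1, 1, 2, 3, 5, 8, 13, 21, 34, 55 → 55
Compute 55² = 55 × 55 = 3025
3025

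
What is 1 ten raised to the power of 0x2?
Convert 1 ten (place-value notation) → 1×10 = 10 (decimal)
Convert 0x2 (hexadecimal) → 2 (decimal)
Compute 10 ^ 2 = 100
100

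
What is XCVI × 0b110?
Convert XCVI (Roman numeral) → 90 + 5 + 1 = 96 (decimal)
Convert 0b110 (binary) → 4 + 2 = 6 (decimal)
Compute 96 × 6 = 576
576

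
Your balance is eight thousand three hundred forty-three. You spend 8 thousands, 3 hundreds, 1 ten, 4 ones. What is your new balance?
Convert eight thousand three hundred forty-three (English words) → 8×1000 + 3×100 + 43 = 8343 (decimal)
Convert 8 thousands, 3 hundreds, 1 ten, 4 ones (place-value notation) → 8×1000 + 3×100 + 1×10 + 4 = 8314 (decimal)
Compute 8343 - 8314 = 29
29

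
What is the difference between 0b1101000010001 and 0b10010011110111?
Convert 0b1101000010001 (binary) → 4096 + 2048 + 512 + 16 + 1 = 6673 (decimal)
Convert 0b10010011110111 (binary) → 8192 + 1024 + 128 + 64 + 32 + 16 + 4 + 2 + 1 = 9463 (decimal)
Difference: |6673 - 9463| = 2790
2790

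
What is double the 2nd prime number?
The 2nd prime number = 3
Compute 3 × 2 = 6
6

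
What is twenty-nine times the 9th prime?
Convert twenty-nine (English words) → 29 (decimal)
Convert the 9th prime (prime index) → 23 (decimal)
Compute 29 × 23 = 667
667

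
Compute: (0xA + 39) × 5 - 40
Convert 0xA (hexadecimal) → 10 (decimal)
Expression in decimal: (10 + 39) × 5 - 40
Parentheses first: 10 + 39 = 49
Multiply: 49 × 5 = 245
Subtract: 245 - 40 = 205
205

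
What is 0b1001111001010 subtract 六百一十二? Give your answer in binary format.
Convert 0b1001111001010 (binary) → 4096 + 512 + 256 + 128 + 64 + 8 + 2 = 5066 (decimal)
Convert 六百一十二 (Chinese numeral) → 6×100 + 1×10 + 2 = 612 (decimal)
Compute 5066 - 612 = 4454
Convert 4454 (decimal) → 4454 = 4096 + 256 + 64 + 32 + 4 + 2 → 0b1000101100110 (binary)
0b1000101100110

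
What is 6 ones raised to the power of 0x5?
Convert 6 ones (place-value notation) → 6 (decimal)
Convert 0x5 (hexadecimal) → 5 (decimal)
Compute 6 ^ 5 = 7776
7776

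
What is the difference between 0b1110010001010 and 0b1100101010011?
Convert 0b1110010001010 (binary) → 4096 + 2048 + 1024 + 128 + 8 + 2 = 7306 (decimal)
Convert 0b1100101010011 (binary) → 4096 + 2048 + 256 + 64 + 16 + 2 + 1 = 6483 (decimal)
Difference: |7306 - 6483| = 823
823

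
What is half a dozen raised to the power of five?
Convert half a dozen (colloquial) → 6 (decimal)
Convert five (English words) → 5 (decimal)
Compute 6 ^ 5 = 7776
7776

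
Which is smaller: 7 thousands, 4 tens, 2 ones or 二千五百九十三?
Convert 7 thousands, 4 tens, 2 ones (place-value notation) → 7×1000 + 4×10 + 2 = 7042 (decimal)
Convert 二千五百九十三 (Chinese numeral) → 2×1000 + 5×100 + 9×10 + 3 = 2593 (decimal)
Compare 7042 vs 2593: smaller = 2593
2593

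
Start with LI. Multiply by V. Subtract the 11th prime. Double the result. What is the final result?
Convert LI (Roman numeral) → 50 + 1 = 51 (decimal)
Start: 51
Convert V (Roman numeral) → 5 (decimal)
51 × 5 = 255
Convert the 11th prime (prime index) → 31 (decimal)
255 - 31 = 224
224 × 2 = 448
448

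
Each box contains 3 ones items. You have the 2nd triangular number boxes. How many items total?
Convert 3 ones (place-value notation) → 3 (decimal)
Convert the 2nd triangular number (triangular index) → 2×3/2 = 3 (decimal)
Compute 3 × 3 = 9
9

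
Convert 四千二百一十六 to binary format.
Convert 四千二百一十六 (Chinese numeral) → 4×1000 + 2×100 + 1×10 + 6 = 4216 (decimal)
Convert 4216 (decimal) → 4216 = 4096 + 64 + 32 + 16 + 8 → 0b1000001111000 (binary)
0b1000001111000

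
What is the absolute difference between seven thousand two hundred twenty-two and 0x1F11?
Convert seven thousand two hundred twenty-two (English words) → 7×1000 + 2×100 + 22 = 7222 (decimal)
Convert 0x1F11 (hexadecimal) → 1×4096 + 15×256 + 1×16 + 1 = 7953 (decimal)
Compute |7222 - 7953| = 731
731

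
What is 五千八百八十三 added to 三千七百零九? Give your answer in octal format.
Convert 五千八百八十三 (Chinese numeral) → 5×1000 + 8×100 + 8×10 + 3 = 5883 (decimal)
Convert 三千七百零九 (Chinese numeral) → 3×1000 + 7×100 + 9 = 3709 (decimal)
Compute 5883 + 3709 = 9592
Convert 9592 (decimal) → 9592 = 2×4096 + 2×512 + 5×64 + 7×8 → 0o22570 (octal)
0o22570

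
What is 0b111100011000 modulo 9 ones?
Convert 0b111100011000 (binary) → 2048 + 1024 + 512 + 256 + 16 + 8 = 3864 (decimal)
Convert 9 ones (place-value notation) → 9 (decimal)
Compute 3864 mod 9 = 3
3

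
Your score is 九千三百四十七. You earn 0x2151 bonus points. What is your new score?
Convert 九千三百四十七 (Chinese numeral) → 9×1000 + 3×100 + 4×10 + 7 = 9347 (decimal)
Convert 0x2151 (hexadecimal) → 2×4096 + 1×256 + 5×16 + 1 = 8529 (decimal)
Compute 9347 + 8529 = 17876
17876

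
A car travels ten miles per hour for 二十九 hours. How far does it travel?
Convert ten (English words) → 10 (decimal)
Convert 二十九 (Chinese numeral) → 2×10 + 9 = 29 (decimal)
Compute 10 × 29 = 290
290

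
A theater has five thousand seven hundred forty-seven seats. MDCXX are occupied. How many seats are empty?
Convert five thousand seven hundred forty-seven (English words) → 5×1000 + 7×100 + 47 = 5747 (decimal)
Convert MDCXX (Roman numeral) → 1000 + 500 + 100 + 10 + 10 = 1620 (decimal)
Compute 5747 - 1620 = 4127
4127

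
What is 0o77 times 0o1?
Convert 0o77 (octal) → 7×8 + 7 = 63 (decimal)
Convert 0o1 (octal) → 1 (decimal)
Compute 63 × 1 = 63
63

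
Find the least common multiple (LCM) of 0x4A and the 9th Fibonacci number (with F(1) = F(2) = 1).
Convert 0x4A (hexadecimal) → 4×16 + 10 = 74 (decimal)
Convert the 9th Fibonacci number (with F(1) = F(2) = 1) (Fibonacci index) → 1, 1, 2, 3, 5, 8, 13, 21, 34 → 34 (decimal)
Compute lcm(74, 34) = 1258
1258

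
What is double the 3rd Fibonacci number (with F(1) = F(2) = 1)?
The 3rd Fibonacci number (with F(1) = F(2) = 1): 1, 1, 2 → 2
Compute 2 × 2 = 4
4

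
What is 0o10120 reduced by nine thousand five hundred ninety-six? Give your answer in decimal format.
Convert 0o10120 (octal) → 1×4096 + 1×64 + 2×8 = 4176 (decimal)
Convert nine thousand five hundred ninety-six (English words) → 9×1000 + 5×100 + 96 = 9596 (decimal)
Compute 4176 - 9596 = -5420
-5420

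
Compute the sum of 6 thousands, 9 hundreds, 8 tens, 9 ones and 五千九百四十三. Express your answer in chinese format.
Convert 6 thousands, 9 hundreds, 8 tens, 9 ones (place-value notation) → 6×1000 + 9×100 + 8×10 + 9 = 6989 (decimal)
Convert 五千九百四十三 (Chinese numeral) → 5×1000 + 9×100 + 4×10 + 3 = 5943 (decimal)
Compute 6989 + 5943 = 12932
Convert 12932 (decimal) → 12932 = 1×10000 + 2×1000 + 9×100 + 3×10 + 2 → 一万二千九百三十二 (Chinese numeral)
一万二千九百三十二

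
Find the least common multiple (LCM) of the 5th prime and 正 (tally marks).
Convert the 5th prime (prime index) → 11 (decimal)
Convert 正 (tally marks) → 5 (decimal)
Compute lcm(11, 5) = 55
55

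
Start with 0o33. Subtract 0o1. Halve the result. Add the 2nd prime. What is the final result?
Convert 0o33 (octal) → 3×8 + 3 = 27 (decimal)
Start: 27
Convert 0o1 (octal) → 1 (decimal)
27 - 1 = 26
26 ÷ 2 = 13
Convert the 2nd prime (prime index) → 3 (decimal)
13 + 3 = 16
16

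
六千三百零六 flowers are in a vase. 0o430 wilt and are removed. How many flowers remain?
Convert 六千三百零六 (Chinese numeral) → 6×1000 + 3×100 + 6 = 6306 (decimal)
Convert 0o430 (octal) → 4×64 + 3×8 = 280 (decimal)
Compute 6306 - 280 = 6026
6026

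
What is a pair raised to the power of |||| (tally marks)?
Convert a pair (colloquial) → 2 (decimal)
Convert |||| (tally marks) → 4 (decimal)
Compute 2 ^ 4 = 16
16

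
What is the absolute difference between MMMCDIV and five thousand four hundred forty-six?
Convert MMMCDIV (Roman numeral) → 1000 + 1000 + 1000 + 400 + 4 = 3404 (decimal)
Convert five thousand four hundred forty-six (English words) → 5×1000 + 4×100 + 46 = 5446 (decimal)
Compute |3404 - 5446| = 2042
2042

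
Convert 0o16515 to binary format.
Convert 0o16515 (octal) → 1×4096 + 6×512 + 5×64 + 1×8 + 5 = 7501 (decimal)
Convert 7501 (decimal) → 7501 = 4096 + 2048 + 1024 + 256 + 64 + 8 + 4 + 1 → 0b1110101001101 (binary)
0b1110101001101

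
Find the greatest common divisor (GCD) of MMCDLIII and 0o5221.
Convert MMCDLIII (Roman numeral) → 1000 + 1000 + 400 + 50 + 1 + 1 + 1 = 2453 (decimal)
Convert 0o5221 (octal) → 5×512 + 2×64 + 2×8 + 1 = 2705 (decimal)
Compute gcd(2453, 2705) = 1
1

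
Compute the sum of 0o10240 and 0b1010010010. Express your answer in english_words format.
Convert 0o10240 (octal) → 1×4096 + 2×64 + 4×8 = 4256 (decimal)
Convert 0b1010010010 (binary) → 512 + 128 + 16 + 2 = 658 (decimal)
Compute 4256 + 658 = 4914
Convert 4914 (decimal) → 4914 = 4×1000 + 9×100 + 14 → four thousand nine hundred fourteen (English words)
four thousand nine hundred fourteen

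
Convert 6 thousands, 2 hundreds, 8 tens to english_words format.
Convert 6 thousands, 2 hundreds, 8 tens (place-value notation) → 6×1000 + 2×100 + 8×10 = 6280 (decimal)
Convert 6280 (decimal) → 6280 = 6×1000 + 2×100 + 80 → six thousand two hundred eighty (English words)
six thousand two hundred eighty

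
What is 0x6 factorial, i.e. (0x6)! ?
Convert 0x6 (hexadecimal) → 6 (decimal)
Compute 6! = 720
720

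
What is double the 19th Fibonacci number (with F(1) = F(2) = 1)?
The 19th Fibonacci number (with F(1) = F(2) = 1) = 4181
Compute 4181 × 2 = 8362
8362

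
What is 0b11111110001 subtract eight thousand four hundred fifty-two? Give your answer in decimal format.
Convert 0b11111110001 (binary) → 1024 + 512 + 256 + 128 + 64 + 32 + 16 + 1 = 2033 (decimal)
Convert eight thousand four hundred fifty-two (English words) → 8×1000 + 4×100 + 52 = 8452 (decimal)
Compute 2033 - 8452 = -6419
-6419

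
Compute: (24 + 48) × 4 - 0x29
Convert 0x29 (hexadecimal) → 2×16 + 9 = 41 (decimal)
Expression in decimal: (24 + 48) × 4 - 41
Parentheses first: 24 + 48 = 72
Multiply: 72 × 4 = 288
Subtract: 288 - 41 = 247
247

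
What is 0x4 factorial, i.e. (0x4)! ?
Convert 0x4 (hexadecimal) → 4 (decimal)
Compute 4! = 24
24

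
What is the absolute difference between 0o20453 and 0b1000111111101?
Convert 0o20453 (octal) → 2×4096 + 4×64 + 5×8 + 3 = 8491 (decimal)
Convert 0b1000111111101 (binary) → 4096 + 256 + 128 + 64 + 32 + 16 + 8 + 4 + 1 = 4605 (decimal)
Compute |8491 - 4605| = 3886
3886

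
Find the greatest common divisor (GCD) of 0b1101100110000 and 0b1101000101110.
Convert 0b1101100110000 (binary) → 4096 + 2048 + 512 + 256 + 32 + 16 = 6960 (decimal)
Convert 0b1101000101110 (binary) → 4096 + 2048 + 512 + 32 + 8 + 4 + 2 = 6702 (decimal)
Compute gcd(6960, 6702) = 6
6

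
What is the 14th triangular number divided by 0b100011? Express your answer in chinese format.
Convert the 14th triangular number (triangular index) → 14×15/2 = 105 (decimal)
Convert 0b100011 (binary) → 32 + 2 + 1 = 35 (decimal)
Compute 105 ÷ 35 = 3
Convert 3 (decimal) → 三 (Chinese numeral)
三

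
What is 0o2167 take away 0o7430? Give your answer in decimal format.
Convert 0o2167 (octal) → 2×512 + 1×64 + 6×8 + 7 = 1143 (decimal)
Convert 0o7430 (octal) → 7×512 + 4×64 + 3×8 = 3864 (decimal)
Compute 1143 - 3864 = -2721
-2721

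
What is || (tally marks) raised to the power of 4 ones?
Convert || (tally marks) → 2 (decimal)
Convert 4 ones (place-value notation) → 4 (decimal)
Compute 2 ^ 4 = 16
16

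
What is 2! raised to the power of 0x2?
Convert 2! (factorial) → 2 (decimal)
Convert 0x2 (hexadecimal) → 2 (decimal)
Compute 2 ^ 2 = 4
4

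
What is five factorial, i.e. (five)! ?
Convert five (English words) → 5 (decimal)
Compute 5! = 120
120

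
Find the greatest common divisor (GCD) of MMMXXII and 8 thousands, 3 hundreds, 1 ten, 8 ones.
Convert MMMXXII (Roman numeral) → 1000 + 1000 + 1000 + 10 + 10 + 1 + 1 = 3022 (decimal)
Convert 8 thousands, 3 hundreds, 1 ten, 8 ones (place-value notation) → 8×1000 + 3×100 + 1×10 + 8 = 8318 (decimal)
Compute gcd(3022, 8318) = 2
2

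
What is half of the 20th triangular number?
The 20th triangular number = 20×21/2 = 210
Compute 210 ÷ 2 = 105
105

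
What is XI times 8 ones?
Convert XI (Roman numeral) → 10 + 1 = 11 (decimal)
Convert 8 ones (place-value notation) → 8 (decimal)
Compute 11 × 8 = 88
88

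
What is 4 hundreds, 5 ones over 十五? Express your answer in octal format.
Convert 4 hundreds, 5 ones (place-value notation) → 4×100 + 5 = 405 (decimal)
Convert 十五 (Chinese numeral) → 1×10 + 5 = 15 (decimal)
Compute 405 ÷ 15 = 27
Convert 27 (decimal) → 27 = 3×8 + 3 → 0o33 (octal)
0o33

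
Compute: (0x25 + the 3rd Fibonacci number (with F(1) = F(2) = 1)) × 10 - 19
Convert 0x25 (hexadecimal) → 2×16 + 5 = 37 (decimal)
Convert the 3rd Fibonacci number (with F(1) = F(2) = 1) (Fibonacci index) → 1, 1, 2 → 2 (decimal)
Expression in decimal: (37 + 2) × 10 - 19
Parentheses first: 37 + 2 = 39
Multiply: 39 × 10 = 390
Subtract: 390 - 19 = 371
371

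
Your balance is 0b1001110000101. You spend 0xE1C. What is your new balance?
Convert 0b1001110000101 (binary) → 4096 + 512 + 256 + 128 + 4 + 1 = 4997 (decimal)
Convert 0xE1C (hexadecimal) → 14×256 + 1×16 + 12 = 3612 (decimal)
Compute 4997 - 3612 = 1385
1385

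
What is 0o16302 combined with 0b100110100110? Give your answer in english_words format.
Convert 0o16302 (octal) → 1×4096 + 6×512 + 3×64 + 2 = 7362 (decimal)
Convert 0b100110100110 (binary) → 2048 + 256 + 128 + 32 + 4 + 2 = 2470 (decimal)
Compute 7362 + 2470 = 9832
Convert 9832 (decimal) → 9832 = 9×1000 + 8×100 + 32 → nine thousand eight hundred thirty-two (English words)
nine thousand eight hundred thirty-two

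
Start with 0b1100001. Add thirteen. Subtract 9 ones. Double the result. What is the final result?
Convert 0b1100001 (binary) → 64 + 32 + 1 = 97 (decimal)
Start: 97
Convert thirteen (English words) → 13 (decimal)
97 + 13 = 110
Convert 9 ones (place-value notation) → 9 (decimal)
110 - 9 = 101
101 × 2 = 202
202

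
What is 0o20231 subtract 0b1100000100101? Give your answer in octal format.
Convert 0o20231 (octal) → 2×4096 + 2×64 + 3×8 + 1 = 8345 (decimal)
Convert 0b1100000100101 (binary) → 4096 + 2048 + 32 + 4 + 1 = 6181 (decimal)
Compute 8345 - 6181 = 2164
Convert 2164 (decimal) → 2164 = 4×512 + 1×64 + 6×8 + 4 → 0o4164 (octal)
0o4164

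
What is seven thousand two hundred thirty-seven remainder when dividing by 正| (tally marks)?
Convert seven thousand two hundred thirty-seven (English words) → 7×1000 + 2×100 + 37 = 7237 (decimal)
Convert 正| (tally marks) → 5 + 1 = 6 (decimal)
Compute 7237 mod 6 = 1
1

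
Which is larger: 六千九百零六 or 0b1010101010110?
Convert 六千九百零六 (Chinese numeral) → 6×1000 + 9×100 + 6 = 6906 (decimal)
Convert 0b1010101010110 (binary) → 4096 + 1024 + 256 + 64 + 16 + 4 + 2 = 5462 (decimal)
Compare 6906 vs 5462: larger = 6906
6906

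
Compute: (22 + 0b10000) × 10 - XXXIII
Convert 0b10000 (binary) → 16 (decimal)
Convert XXXIII (Roman numeral) → 10 + 10 + 10 + 1 + 1 + 1 = 33 (decimal)
Expression in decimal: (22 + 16) × 10 - 33
Parentheses first: 22 + 16 = 38
Multiply: 38 × 10 = 380
Subtract: 380 - 33 = 347
347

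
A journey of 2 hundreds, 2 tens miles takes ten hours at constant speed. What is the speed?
Convert 2 hundreds, 2 tens (place-value notation) → 2×100 + 2×10 = 220 (decimal)
Convert ten (English words) → 10 (decimal)
Compute 220 ÷ 10 = 22
22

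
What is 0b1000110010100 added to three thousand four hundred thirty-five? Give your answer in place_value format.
Convert 0b1000110010100 (binary) → 4096 + 256 + 128 + 16 + 4 = 4500 (decimal)
Convert three thousand four hundred thirty-five (English words) → 3×1000 + 4×100 + 35 = 3435 (decimal)
Compute 4500 + 3435 = 7935
Convert 7935 (decimal) → 7935 = 7×1000 + 9×100 + 3×10 + 5 → 7 thousands, 9 hundreds, 3 tens, 5 ones (place-value notation)
7 thousands, 9 hundreds, 3 tens, 5 ones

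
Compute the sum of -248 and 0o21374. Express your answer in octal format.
Convert 0o21374 (octal) → 2×4096 + 1×512 + 3×64 + 7×8 + 4 = 8956 (decimal)
Compute -248 + 8956 = 8708
Convert 8708 (decimal) → 8708 = 2×4096 + 1×512 + 4 → 0o21004 (octal)
0o21004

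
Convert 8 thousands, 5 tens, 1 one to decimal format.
Convert 8 thousands, 5 tens, 1 one (place-value notation) → 8×1000 + 5×10 + 1 = 8051 (decimal)
8051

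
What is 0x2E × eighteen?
Convert 0x2E (hexadecimal) → 2×16 + 14 = 46 (decimal)
Convert eighteen (English words) → 18 (decimal)
Compute 46 × 18 = 828
828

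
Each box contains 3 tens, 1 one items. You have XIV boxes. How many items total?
Convert 3 tens, 1 one (place-value notation) → 3×10 + 1 = 31 (decimal)
Convert XIV (Roman numeral) → 10 + 4 = 14 (decimal)
Compute 31 × 14 = 434
434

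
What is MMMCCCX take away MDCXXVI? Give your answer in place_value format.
Convert MMMCCCX (Roman numeral) → 1000 + 1000 + 1000 + 100 + 100 + 100 + 10 = 3310 (decimal)
Convert MDCXXVI (Roman numeral) → 1000 + 500 + 100 + 10 + 10 + 5 + 1 = 1626 (decimal)
Compute 3310 - 1626 = 1684
Convert 1684 (decimal) → 1684 = 1×1000 + 6×100 + 8×10 + 4 → 1 thousand, 6 hundreds, 8 tens, 4 ones (place-value notation)
1 thousand, 6 hundreds, 8 tens, 4 ones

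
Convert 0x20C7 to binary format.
Convert 0x20C7 (hexadecimal) → 2×4096 + 12×16 + 7 = 8391 (decimal)
Convert 8391 (decimal) → 8391 = 8192 + 128 + 64 + 4 + 2 + 1 → 0b10000011000111 (binary)
0b10000011000111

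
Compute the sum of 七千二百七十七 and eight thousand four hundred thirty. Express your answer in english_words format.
Convert 七千二百七十七 (Chinese numeral) → 7×1000 + 2×100 + 7×10 + 7 = 7277 (decimal)
Convert eight thousand four hundred thirty (English words) → 8×1000 + 4×100 + 30 = 8430 (decimal)
Compute 7277 + 8430 = 15707
Convert 15707 (decimal) → 15707 = 15×1000 + 7×100 + 7 → fifteen thousand seven hundred seven (English words)
fifteen thousand seven hundred seven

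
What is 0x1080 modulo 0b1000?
Convert 0x1080 (hexadecimal) → 1×4096 + 8×16 = 4224 (decimal)
Convert 0b1000 (binary) → 8 (decimal)
Compute 4224 mod 8 = 0
0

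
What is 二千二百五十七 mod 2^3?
Convert 二千二百五十七 (Chinese numeral) → 2×1000 + 2×100 + 5×10 + 7 = 2257 (decimal)
Convert 2^3 (power) → 8 (decimal)
Compute 2257 mod 8 = 1
1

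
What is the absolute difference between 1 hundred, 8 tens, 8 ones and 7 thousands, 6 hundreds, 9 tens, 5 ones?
Convert 1 hundred, 8 tens, 8 ones (place-value notation) → 1×100 + 8×10 + 8 = 188 (decimal)
Convert 7 thousands, 6 hundreds, 9 tens, 5 ones (place-value notation) → 7×1000 + 6×100 + 9×10 + 5 = 7695 (decimal)
Compute |188 - 7695| = 7507
7507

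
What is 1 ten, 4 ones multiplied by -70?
Convert 1 ten, 4 ones (place-value notation) → 1×10 + 4 = 14 (decimal)
Compute 14 × -70 = -980
-980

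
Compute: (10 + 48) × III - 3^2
Convert III (Roman numeral) → 1 + 1 + 1 = 3 (decimal)
Convert 3^2 (power) → 9 (decimal)
Expression in decimal: (10 + 48) × 3 - 9
Parentheses first: 10 + 48 = 58
Multiply: 58 × 3 = 174
Subtract: 174 - 9 = 165
165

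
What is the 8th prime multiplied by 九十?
Convert the 8th prime (prime index) → 19 (decimal)
Convert 九十 (Chinese numeral) → 9×10 = 90 (decimal)
Compute 19 × 90 = 1710
1710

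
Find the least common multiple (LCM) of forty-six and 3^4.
Convert forty-six (English words) → 46 (decimal)
Convert 3^4 (power) → 81 (decimal)
Compute lcm(46, 81) = 3726
3726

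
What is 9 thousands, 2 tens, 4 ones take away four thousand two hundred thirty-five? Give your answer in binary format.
Convert 9 thousands, 2 tens, 4 ones (place-value notation) → 9×1000 + 2×10 + 4 = 9024 (decimal)
Convert four thousand two hundred thirty-five (English words) → 4×1000 + 2×100 + 35 = 4235 (decimal)
Compute 9024 - 4235 = 4789
Convert 4789 (decimal) → 4789 = 4096 + 512 + 128 + 32 + 16 + 4 + 1 → 0b1001010110101 (binary)
0b1001010110101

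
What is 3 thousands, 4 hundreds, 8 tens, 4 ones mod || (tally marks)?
Convert 3 thousands, 4 hundreds, 8 tens, 4 ones (place-value notation) → 3×1000 + 4×100 + 8×10 + 4 = 3484 (decimal)
Convert || (tally marks) → 2 (decimal)
Compute 3484 mod 2 = 0
0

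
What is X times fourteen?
Convert X (Roman numeral) → 10 (decimal)
Convert fourteen (English words) → 14 (decimal)
Compute 10 × 14 = 140
140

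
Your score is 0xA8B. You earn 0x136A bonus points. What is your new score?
Convert 0xA8B (hexadecimal) → 10×256 + 8×16 + 11 = 2699 (decimal)
Convert 0x136A (hexadecimal) → 1×4096 + 3×256 + 6×16 + 10 = 4970 (decimal)
Compute 2699 + 4970 = 7669
7669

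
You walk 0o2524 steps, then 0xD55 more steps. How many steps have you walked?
Convert 0o2524 (octal) → 2×512 + 5×64 + 2×8 + 4 = 1364 (decimal)
Convert 0xD55 (hexadecimal) → 13×256 + 5×16 + 5 = 3413 (decimal)
Compute 1364 + 3413 = 4777
4777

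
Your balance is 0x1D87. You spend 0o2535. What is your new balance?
Convert 0x1D87 (hexadecimal) → 1×4096 + 13×256 + 8×16 + 7 = 7559 (decimal)
Convert 0o2535 (octal) → 2×512 + 5×64 + 3×8 + 5 = 1373 (decimal)
Compute 7559 - 1373 = 6186
6186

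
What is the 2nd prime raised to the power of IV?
Convert the 2nd prime (prime index) → 3 (decimal)
Convert IV (Roman numeral) → 4 (decimal)
Compute 3 ^ 4 = 81
81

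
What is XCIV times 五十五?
Convert XCIV (Roman numeral) → 90 + 4 = 94 (decimal)
Convert 五十五 (Chinese numeral) → 5×10 + 5 = 55 (decimal)
Compute 94 × 55 = 5170
5170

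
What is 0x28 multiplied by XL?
Convert 0x28 (hexadecimal) → 2×16 + 8 = 40 (decimal)
Convert XL (Roman numeral) → 40 (decimal)
Compute 40 × 40 = 1600
1600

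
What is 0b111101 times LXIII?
Convert 0b111101 (binary) → 32 + 16 + 8 + 4 + 1 = 61 (decimal)
Convert LXIII (Roman numeral) → 50 + 10 + 1 + 1 + 1 = 63 (decimal)
Compute 61 × 63 = 3843
3843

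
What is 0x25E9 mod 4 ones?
Convert 0x25E9 (hexadecimal) → 2×4096 + 5×256 + 14×16 + 9 = 9705 (decimal)
Convert 4 ones (place-value notation) → 4 (decimal)
Compute 9705 mod 4 = 1
1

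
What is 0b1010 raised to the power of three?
Convert 0b1010 (binary) → 8 + 2 = 10 (decimal)
Convert three (English words) → 3 (decimal)
Compute 10 ^ 3 = 1000
1000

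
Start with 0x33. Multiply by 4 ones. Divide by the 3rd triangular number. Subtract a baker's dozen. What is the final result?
Convert 0x33 (hexadecimal) → 3×16 + 3 = 51 (decimal)
Start: 51
Convert 4 ones (place-value notation) → 4 (decimal)
51 × 4 = 204
Convert the 3rd triangular number (triangular index) → 3×4/2 = 6 (decimal)
204 ÷ 6 = 34
Convert a baker's dozen (colloquial) → 13 (decimal)
34 - 13 = 21
21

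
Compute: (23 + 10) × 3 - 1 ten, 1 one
Convert 1 ten, 1 one (place-value notation) → 1×10 + 1 = 11 (decimal)
Expression in decimal: (23 + 10) × 3 - 11
Parentheses first: 23 + 10 = 33
Multiply: 33 × 3 = 99
Subtract: 99 - 11 = 88
88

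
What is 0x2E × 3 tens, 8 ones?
Convert 0x2E (hexadecimal) → 2×16 + 14 = 46 (decimal)
Convert 3 tens, 8 ones (place-value notation) → 3×10 + 8 = 38 (decimal)
Compute 46 × 38 = 1748
1748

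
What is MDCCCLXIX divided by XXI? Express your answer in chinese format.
Convert MDCCCLXIX (Roman numeral) → 1000 + 500 + 100 + 100 + 100 + 50 + 10 + 9 = 1869 (decimal)
Convert XXI (Roman numeral) → 10 + 10 + 1 = 21 (decimal)
Compute 1869 ÷ 21 = 89
Convert 89 (decimal) → 89 = 8×10 + 9 → 八十九 (Chinese numeral)
八十九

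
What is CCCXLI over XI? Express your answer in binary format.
Convert CCCXLI (Roman numeral) → 100 + 100 + 100 + 40 + 1 = 341 (decimal)
Convert XI (Roman numeral) → 10 + 1 = 11 (decimal)
Compute 341 ÷ 11 = 31
Convert 31 (decimal) → 31 = 16 + 8 + 4 + 2 + 1 → 0b11111 (binary)
0b11111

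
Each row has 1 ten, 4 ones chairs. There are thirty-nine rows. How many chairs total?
Convert 1 ten, 4 ones (place-value notation) → 1×10 + 4 = 14 (decimal)
Convert thirty-nine (English words) → 39 (decimal)
Compute 14 × 39 = 546
546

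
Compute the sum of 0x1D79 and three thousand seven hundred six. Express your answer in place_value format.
Convert 0x1D79 (hexadecimal) → 1×4096 + 13×256 + 7×16 + 9 = 7545 (decimal)
Convert three thousand seven hundred six (English words) → 3×1000 + 7×100 + 6 = 3706 (decimal)
Compute 7545 + 3706 = 11251
Convert 11251 (decimal) → 11251 = 11×1000 + 2×100 + 5×10 + 1 → 11 thousands, 2 hundreds, 5 tens, 1 one (place-value notation)
11 thousands, 2 hundreds, 5 tens, 1 one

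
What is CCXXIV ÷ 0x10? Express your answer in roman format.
Convert CCXXIV (Roman numeral) → 100 + 100 + 10 + 10 + 4 = 224 (decimal)
Convert 0x10 (hexadecimal) → 1×16 = 16 (decimal)
Compute 224 ÷ 16 = 14
Convert 14 (decimal) → 14 = 10 + 4 → XIV (Roman numeral)
XIV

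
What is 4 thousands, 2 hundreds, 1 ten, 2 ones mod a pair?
Convert 4 thousands, 2 hundreds, 1 ten, 2 ones (place-value notation) → 4×1000 + 2×100 + 1×10 + 2 = 4212 (decimal)
Convert a pair (colloquial) → 2 (decimal)
Compute 4212 mod 2 = 0
0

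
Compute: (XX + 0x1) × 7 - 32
Convert XX (Roman numeral) → 10 + 10 = 20 (decimal)
Convert 0x1 (hexadecimal) → 1 (decimal)
Expression in decimal: (20 + 1) × 7 - 32
Parentheses first: 20 + 1 = 21
Multiply: 21 × 7 = 147
Subtract: 147 - 32 = 115
115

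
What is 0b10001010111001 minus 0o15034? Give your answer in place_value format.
Convert 0b10001010111001 (binary) → 8192 + 512 + 128 + 32 + 16 + 8 + 1 = 8889 (decimal)
Convert 0o15034 (octal) → 1×4096 + 5×512 + 3×8 + 4 = 6684 (decimal)
Compute 8889 - 6684 = 2205
Convert 2205 (decimal) → 2205 = 2×1000 + 2×100 + 5 → 2 thousands, 2 hundreds, 5 ones (place-value notation)
2 thousands, 2 hundreds, 5 ones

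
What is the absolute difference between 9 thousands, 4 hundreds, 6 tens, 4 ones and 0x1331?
Convert 9 thousands, 4 hundreds, 6 tens, 4 ones (place-value notation) → 9×1000 + 4×100 + 6×10 + 4 = 9464 (decimal)
Convert 0x1331 (hexadecimal) → 1×4096 + 3×256 + 3×16 + 1 = 4913 (decimal)
Compute |9464 - 4913| = 4551
4551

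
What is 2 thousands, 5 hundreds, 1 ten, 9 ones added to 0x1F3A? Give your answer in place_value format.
Convert 2 thousands, 5 hundreds, 1 ten, 9 ones (place-value notation) → 2×1000 + 5×100 + 1×10 + 9 = 2519 (decimal)
Convert 0x1F3A (hexadecimal) → 1×4096 + 15×256 + 3×16 + 10 = 7994 (decimal)
Compute 2519 + 7994 = 10513
Convert 10513 (decimal) → 10513 = 10×1000 + 5×100 + 1×10 + 3 → 10 thousands, 5 hundreds, 1 ten, 3 ones (place-value notation)
10 thousands, 5 hundreds, 1 ten, 3 ones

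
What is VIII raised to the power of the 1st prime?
Convert VIII (Roman numeral) → 5 + 1 + 1 + 1 = 8 (decimal)
Convert the 1st prime (prime index) → 2 (decimal)
Compute 8 ^ 2 = 64
64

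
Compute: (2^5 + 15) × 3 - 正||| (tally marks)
Convert 2^5 (power) → 32 (decimal)
Convert 正||| (tally marks) → 5 + 3 = 8 (decimal)
Expression in decimal: (32 + 15) × 3 - 8
Parentheses first: 32 + 15 = 47
Multiply: 47 × 3 = 141
Subtract: 141 - 8 = 133
133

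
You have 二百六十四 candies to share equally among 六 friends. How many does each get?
Convert 二百六十四 (Chinese numeral) → 2×100 + 6×10 + 4 = 264 (decimal)
Convert 六 (Chinese numeral) → 6 (decimal)
Compute 264 ÷ 6 = 44
44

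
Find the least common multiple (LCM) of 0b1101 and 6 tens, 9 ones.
Convert 0b1101 (binary) → 8 + 4 + 1 = 13 (decimal)
Convert 6 tens, 9 ones (place-value notation) → 6×10 + 9 = 69 (decimal)
Compute lcm(13, 69) = 897
897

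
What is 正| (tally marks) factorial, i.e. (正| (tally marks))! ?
Convert 正| (tally marks) → 5 + 1 = 6 (decimal)
Compute 6! = 720
720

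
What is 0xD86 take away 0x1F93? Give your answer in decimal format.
Convert 0xD86 (hexadecimal) → 13×256 + 8×16 + 6 = 3462 (decimal)
Convert 0x1F93 (hexadecimal) → 1×4096 + 15×256 + 9×16 + 3 = 8083 (decimal)
Compute 3462 - 8083 = -4621
-4621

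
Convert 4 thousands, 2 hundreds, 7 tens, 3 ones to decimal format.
Convert 4 thousands, 2 hundreds, 7 tens, 3 ones (place-value notation) → 4×1000 + 2×100 + 7×10 + 3 = 4273 (decimal)
4273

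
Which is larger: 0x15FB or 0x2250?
Convert 0x15FB (hexadecimal) → 1×4096 + 5×256 + 15×16 + 11 = 5627 (decimal)
Convert 0x2250 (hexadecimal) → 2×4096 + 2×256 + 5×16 = 8784 (decimal)
Compare 5627 vs 8784: larger = 8784
8784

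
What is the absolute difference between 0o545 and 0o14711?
Convert 0o545 (octal) → 5×64 + 4×8 + 5 = 357 (decimal)
Convert 0o14711 (octal) → 1×4096 + 4×512 + 7×64 + 1×8 + 1 = 6601 (decimal)
Compute |357 - 6601| = 6244
6244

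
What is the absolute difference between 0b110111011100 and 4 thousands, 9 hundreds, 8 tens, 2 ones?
Convert 0b110111011100 (binary) → 2048 + 1024 + 256 + 128 + 64 + 16 + 8 + 4 = 3548 (decimal)
Convert 4 thousands, 9 hundreds, 8 tens, 2 ones (place-value notation) → 4×1000 + 9×100 + 8×10 + 2 = 4982 (decimal)
Compute |3548 - 4982| = 1434
1434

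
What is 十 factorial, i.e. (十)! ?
Convert 十 (Chinese numeral) → 1×10 = 10 (decimal)
Compute 10! = 3628800
3628800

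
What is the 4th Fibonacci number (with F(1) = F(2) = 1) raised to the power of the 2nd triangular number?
Convert the 4th Fibonacci number (with F(1) = F(2) = 1) (Fibonacci index) → 1, 1, 2, 3 → 3 (decimal)
Convert the 2nd triangular number (triangular index) → 2×3/2 = 3 (decimal)
Compute 3 ^ 3 = 27
27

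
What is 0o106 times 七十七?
Convert 0o106 (octal) → 1×64 + 6 = 70 (decimal)
Convert 七十七 (Chinese numeral) → 7×10 + 7 = 77 (decimal)
Compute 70 × 77 = 5390
5390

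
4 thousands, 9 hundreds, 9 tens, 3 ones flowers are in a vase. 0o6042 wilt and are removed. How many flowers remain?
Convert 4 thousands, 9 hundreds, 9 tens, 3 ones (place-value notation) → 4×1000 + 9×100 + 9×10 + 3 = 4993 (decimal)
Convert 0o6042 (octal) → 6×512 + 4×8 + 2 = 3106 (decimal)
Compute 4993 - 3106 = 1887
1887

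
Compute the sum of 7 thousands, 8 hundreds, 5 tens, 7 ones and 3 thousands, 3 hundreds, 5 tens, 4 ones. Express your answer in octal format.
Convert 7 thousands, 8 hundreds, 5 tens, 7 ones (place-value notation) → 7×1000 + 8×100 + 5×10 + 7 = 7857 (decimal)
Convert 3 thousands, 3 hundreds, 5 tens, 4 ones (place-value notation) → 3×1000 + 3×100 + 5×10 + 4 = 3354 (decimal)
Compute 7857 + 3354 = 11211
Convert 11211 (decimal) → 11211 = 2×4096 + 5×512 + 7×64 + 1×8 + 3 → 0o25713 (octal)
0o25713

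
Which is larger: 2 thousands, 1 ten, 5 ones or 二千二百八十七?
Convert 2 thousands, 1 ten, 5 ones (place-value notation) → 2×1000 + 1×10 + 5 = 2015 (decimal)
Convert 二千二百八十七 (Chinese numeral) → 2×1000 + 2×100 + 8×10 + 7 = 2287 (decimal)
Compare 2015 vs 2287: larger = 2287
2287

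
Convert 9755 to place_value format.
Convert 9755 (decimal) → 9755 = 9×1000 + 7×100 + 5×10 + 5 → 9 thousands, 7 hundreds, 5 tens, 5 ones (place-value notation)
9 thousands, 7 hundreds, 5 tens, 5 ones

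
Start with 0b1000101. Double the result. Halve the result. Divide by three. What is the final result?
Convert 0b1000101 (binary) → 64 + 4 + 1 = 69 (decimal)
Start: 69
69 × 2 = 138
138 ÷ 2 = 69
Convert three (English words) → 3 (decimal)
69 ÷ 3 = 23
23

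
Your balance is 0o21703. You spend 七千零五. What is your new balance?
Convert 0o21703 (octal) → 2×4096 + 1×512 + 7×64 + 3 = 9155 (decimal)
Convert 七千零五 (Chinese numeral) → 7×1000 + 5 = 7005 (decimal)
Compute 9155 - 7005 = 2150
2150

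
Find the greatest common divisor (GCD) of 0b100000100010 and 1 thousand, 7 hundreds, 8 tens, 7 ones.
Convert 0b100000100010 (binary) → 2048 + 32 + 2 = 2082 (decimal)
Convert 1 thousand, 7 hundreds, 8 tens, 7 ones (place-value notation) → 1×1000 + 7×100 + 8×10 + 7 = 1787 (decimal)
Compute gcd(2082, 1787) = 1
1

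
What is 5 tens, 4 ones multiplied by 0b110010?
Convert 5 tens, 4 ones (place-value notation) → 5×10 + 4 = 54 (decimal)
Convert 0b110010 (binary) → 32 + 16 + 2 = 50 (decimal)
Compute 54 × 50 = 2700
2700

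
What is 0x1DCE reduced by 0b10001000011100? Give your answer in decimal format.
Convert 0x1DCE (hexadecimal) → 1×4096 + 13×256 + 12×16 + 14 = 7630 (decimal)
Convert 0b10001000011100 (binary) → 8192 + 512 + 16 + 8 + 4 = 8732 (decimal)
Compute 7630 - 8732 = -1102
-1102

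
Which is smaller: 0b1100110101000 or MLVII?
Convert 0b1100110101000 (binary) → 4096 + 2048 + 256 + 128 + 32 + 8 = 6568 (decimal)
Convert MLVII (Roman numeral) → 1000 + 50 + 5 + 1 + 1 = 1057 (decimal)
Compare 6568 vs 1057: smaller = 1057
1057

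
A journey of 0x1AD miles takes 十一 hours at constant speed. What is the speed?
Convert 0x1AD (hexadecimal) → 1×256 + 10×16 + 13 = 429 (decimal)
Convert 十一 (Chinese numeral) → 1×10 + 1 = 11 (decimal)
Compute 429 ÷ 11 = 39
39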